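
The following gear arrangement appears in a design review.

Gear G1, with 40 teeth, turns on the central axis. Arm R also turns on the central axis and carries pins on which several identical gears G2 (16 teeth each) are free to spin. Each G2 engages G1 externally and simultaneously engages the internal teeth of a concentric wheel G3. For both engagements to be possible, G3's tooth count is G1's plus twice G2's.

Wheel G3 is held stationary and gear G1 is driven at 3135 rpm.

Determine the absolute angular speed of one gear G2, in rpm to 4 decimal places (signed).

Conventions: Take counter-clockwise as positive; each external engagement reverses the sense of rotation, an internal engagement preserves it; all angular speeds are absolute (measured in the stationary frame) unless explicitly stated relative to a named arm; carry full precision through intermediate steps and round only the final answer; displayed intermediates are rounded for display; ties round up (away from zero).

planetary set (40T centre, 16T on arm, 72T internal) — Willis relation
normalise by the input: solve with ω_sun = 1, then scale by 3135 rpm
ring teeth: 40 + 2·16 = 72
40(ω_sun−ω_arm) = −72(ω_ring−ω_arm),  ω_ring = 0, ω_sun = 1
40(1−ω_arm) = −72(0−ω_arm)  ⇒  112·ω_arm = 40  ⇒  ω_arm = 5/14
sun–planet mesh: 40·(1−5/14) = −16·(ω_p−ω_arm)  ⇒  ω_p−ω_arm = -45/28
ω_p = 5/14 − 45/28 = -5/4
scale: ω_p = -5/4 × 3135 rpm = -3918.7500 rpm

-3918.7500 rpm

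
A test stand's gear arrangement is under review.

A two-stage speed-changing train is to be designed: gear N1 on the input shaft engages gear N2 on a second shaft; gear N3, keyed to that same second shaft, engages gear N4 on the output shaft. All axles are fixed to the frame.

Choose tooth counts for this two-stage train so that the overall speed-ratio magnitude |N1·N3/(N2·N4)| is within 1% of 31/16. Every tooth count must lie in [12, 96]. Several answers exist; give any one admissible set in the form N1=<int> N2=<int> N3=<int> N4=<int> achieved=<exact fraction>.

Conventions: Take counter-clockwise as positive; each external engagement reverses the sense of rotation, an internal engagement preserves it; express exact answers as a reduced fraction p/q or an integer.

N1=12 N2=16 N3=31 N4=12 achieved=31/16

design class (target 31/16): fixed-axis compound train
target = 31/16 in lowest terms: an exact hit needs N1·N3 = k·31 and N2·N4 = k·16 for one integer k, every count in [12, 96]; additionally prefer no 1:1 stage (N1 ≠ N2, N3 ≠ N4)
k = 1…11: no 1:1-free in-range split of k·31 and k·16 into factor pairs; take k = 12
k = 12: N1·N3 = 372 = 12·31, N2·N4 = 192 = 16·12
achieved = 12·31/(16·12) = 31/16; |achieved − target| = 0 ≤ 31/1600 ✓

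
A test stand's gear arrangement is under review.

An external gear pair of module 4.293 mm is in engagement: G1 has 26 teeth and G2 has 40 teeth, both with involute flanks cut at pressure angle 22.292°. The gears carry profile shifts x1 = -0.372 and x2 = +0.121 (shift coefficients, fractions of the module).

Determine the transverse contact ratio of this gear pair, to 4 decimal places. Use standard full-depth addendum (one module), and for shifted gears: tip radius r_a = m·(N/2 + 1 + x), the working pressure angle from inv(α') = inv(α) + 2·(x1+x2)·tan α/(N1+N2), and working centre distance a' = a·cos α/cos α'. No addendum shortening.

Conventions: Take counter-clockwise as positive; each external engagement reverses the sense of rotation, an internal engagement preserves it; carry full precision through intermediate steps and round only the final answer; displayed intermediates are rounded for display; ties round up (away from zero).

1.6389

topology: single-mesh involute geometry — m = 4.293, 26T/40T pair
base radii: r_b1 = 51.637986, r_b2 = 79.443055
tip radii: r_a1 = 58.505004, r_a2 = 90.672453
inv(α') = inv(22.292°) + 2·(-0.372+0.121)·tan α/(26+40) = 0.01777976  ⇒  α' = 21.16762°
a' = a·cos α / cos α' = 141.6690·cos 22.292°/cos 21.16762° = 140.565257
action lengths: √(r_a1²−r_b1²) = 27.501890, √(r_a2²−r_b2²) = 43.706919
base pitch p_b = π·m·cos α = 12.478886
CR = (27.501890 + 43.706919 − 140.565257·sin 21.16762°)/12.478886 = 1.638850
contact ratio ≈ 1.6389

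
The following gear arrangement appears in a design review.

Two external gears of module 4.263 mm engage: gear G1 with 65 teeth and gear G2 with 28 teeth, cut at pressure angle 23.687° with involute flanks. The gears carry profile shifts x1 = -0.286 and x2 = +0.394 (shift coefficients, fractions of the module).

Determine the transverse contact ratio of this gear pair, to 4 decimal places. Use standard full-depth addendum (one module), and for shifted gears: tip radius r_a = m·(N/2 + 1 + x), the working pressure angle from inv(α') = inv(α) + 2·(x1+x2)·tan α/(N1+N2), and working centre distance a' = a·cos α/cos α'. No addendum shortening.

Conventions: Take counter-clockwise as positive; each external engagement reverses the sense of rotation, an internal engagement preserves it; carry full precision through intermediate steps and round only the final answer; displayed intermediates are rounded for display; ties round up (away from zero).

1.5012

recognized (one external pair, fixed centres): single-mesh tooth geometry, m = 4.263, N1 = 65, N2 = 28
base radii: r_b1 = 126.875395, r_b2 = 54.654016
tip radii: r_a1 = 141.591282, r_a2 = 65.624622
inv(α') = inv(23.687°) + 2·(-0.286+0.394)·tan α/(65+28) = 0.02630150  ⇒  α' = 23.98607°
a' = a·cos α / cos α' = 198.2295·cos 23.687°/cos 23.98607° = 198.687176
action lengths: √(r_a1²−r_b1²) = 62.854795, √(r_a2²−r_b2²) = 36.325329
base pitch p_b = π·m·cos α = 12.264333
CR = (62.854795 + 36.325329 − 198.687176·sin 23.98607°)/12.264333 = 1.501175
contact ratio ≈ 1.5012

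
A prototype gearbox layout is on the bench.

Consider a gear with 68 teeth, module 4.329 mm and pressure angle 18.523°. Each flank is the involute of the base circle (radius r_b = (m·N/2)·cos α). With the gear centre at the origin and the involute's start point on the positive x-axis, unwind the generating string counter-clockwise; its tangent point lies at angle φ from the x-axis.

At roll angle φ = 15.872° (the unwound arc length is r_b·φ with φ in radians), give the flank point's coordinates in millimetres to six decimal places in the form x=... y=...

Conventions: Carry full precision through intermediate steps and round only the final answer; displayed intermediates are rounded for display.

x=144.813828 y=0.981373

single-mesh involute tooth geometry (68T wheel at module 4.329)
pitch radius r_p = m·N/2 = 4.329·68/2 = 147.186000
base radius r_b = r_p·cos α = 147.186000·cos 18.523° = 139.561207
roll angle φ = 15.872° = 0.27701866 rad
x = r_b·(cos φ + φ·sin φ) = 144.813828
y = r_b·(sin φ − φ·cos φ) = 0.981373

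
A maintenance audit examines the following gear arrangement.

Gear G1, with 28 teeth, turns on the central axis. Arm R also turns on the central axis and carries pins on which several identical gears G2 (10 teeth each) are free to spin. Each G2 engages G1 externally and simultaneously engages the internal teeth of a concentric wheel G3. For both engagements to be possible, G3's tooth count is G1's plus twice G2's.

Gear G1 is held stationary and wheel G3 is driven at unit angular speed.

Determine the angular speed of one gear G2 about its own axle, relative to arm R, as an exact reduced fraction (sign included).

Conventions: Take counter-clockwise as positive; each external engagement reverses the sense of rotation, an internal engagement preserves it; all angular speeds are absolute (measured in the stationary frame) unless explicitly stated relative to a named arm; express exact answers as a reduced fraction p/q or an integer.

168/95

recognized (axles ride arm R): planetary set, 28/10/48 teeth
ring teeth: 28 + 2·10 = 48
28(ω_sun−ω_arm) = −48(ω_ring−ω_arm),  ω_sun = 0, ω_ring = 1
28(0−ω_arm) = −48(1−ω_arm)  ⇒  76·ω_arm = 48  ⇒  ω_arm = 12/19
sun–planet mesh: 28·(0−12/19) = −10·(ω_p−ω_arm)  ⇒  ω_p−ω_arm = 168/95
exact speed ratio = 168/95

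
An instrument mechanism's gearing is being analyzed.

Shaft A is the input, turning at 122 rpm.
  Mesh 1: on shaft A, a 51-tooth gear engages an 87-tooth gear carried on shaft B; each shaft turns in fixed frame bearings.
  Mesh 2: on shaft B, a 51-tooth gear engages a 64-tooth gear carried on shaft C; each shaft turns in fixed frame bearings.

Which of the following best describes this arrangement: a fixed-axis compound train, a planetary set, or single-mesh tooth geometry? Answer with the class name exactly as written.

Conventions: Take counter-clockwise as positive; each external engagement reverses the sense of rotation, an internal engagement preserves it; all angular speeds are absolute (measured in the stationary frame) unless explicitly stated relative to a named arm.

fixed-axis compound train

recognized (3 fixed axles, 2 meshes): fixed-axis compound train
classification: fixed-axis compound train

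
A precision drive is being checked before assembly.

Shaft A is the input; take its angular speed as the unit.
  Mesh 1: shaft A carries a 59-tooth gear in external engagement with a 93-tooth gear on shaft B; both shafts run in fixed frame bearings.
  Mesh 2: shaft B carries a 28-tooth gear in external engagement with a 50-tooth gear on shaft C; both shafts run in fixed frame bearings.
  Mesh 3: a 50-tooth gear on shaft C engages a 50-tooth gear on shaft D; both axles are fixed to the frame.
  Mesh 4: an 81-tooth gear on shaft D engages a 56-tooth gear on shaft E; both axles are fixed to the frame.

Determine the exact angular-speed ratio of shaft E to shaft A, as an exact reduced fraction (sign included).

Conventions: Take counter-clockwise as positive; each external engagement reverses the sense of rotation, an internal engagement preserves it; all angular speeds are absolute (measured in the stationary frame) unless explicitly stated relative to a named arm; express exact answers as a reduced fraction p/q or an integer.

class = fixed-axis compound train [4 meshes; 4 ratios multiply, 4 sense flips]
mesh 1 [59T→93T]: running ratio 59/93, sense −
mesh 2 [28T→50T]: running ratio 826/2325, sense +
mesh 3 [50T→50T]: running ratio 826/2325, sense −
mesh 4 [81T→56T]: running ratio 1593/3100, sense +
ω_out/ω_in = 1593/3100

1593/3100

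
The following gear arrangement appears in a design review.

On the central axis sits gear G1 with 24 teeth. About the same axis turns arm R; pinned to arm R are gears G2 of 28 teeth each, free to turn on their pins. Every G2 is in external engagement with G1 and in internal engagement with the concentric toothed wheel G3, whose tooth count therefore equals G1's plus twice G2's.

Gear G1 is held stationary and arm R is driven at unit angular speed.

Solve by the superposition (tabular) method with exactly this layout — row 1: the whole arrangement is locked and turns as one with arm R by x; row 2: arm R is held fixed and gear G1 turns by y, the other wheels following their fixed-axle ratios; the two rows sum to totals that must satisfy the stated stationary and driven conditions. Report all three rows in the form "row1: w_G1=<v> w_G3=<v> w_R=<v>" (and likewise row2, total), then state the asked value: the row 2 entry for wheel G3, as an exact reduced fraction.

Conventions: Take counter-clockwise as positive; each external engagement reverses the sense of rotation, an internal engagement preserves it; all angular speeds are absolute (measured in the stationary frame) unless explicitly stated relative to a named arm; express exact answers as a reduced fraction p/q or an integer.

planetary set (24T centre, 28T on arm, 80T internal) — Willis relation
superposition row 1 [locked train]: every member turns x
row 2: sun turns y, ring = −(24/80)·y, arm 0
boundary: total ω_sun = x + y = 0 and total ω_arm = x = 1  ⇒  y = -1, x = 1
row 2 ring = −(24/80)·(-1) = 3/10
totals (row 1 + row 2): sun 1 + (-1) = 0, ring 1 + 3/10 = 13/10, arm 1 + 0 = 1
asked cell (row2, ring) = 3/10

row1: w_G1=1 w_G3=1 w_R=1
row2: w_G1=-1 w_G3=3/10 w_R=0
total: w_G1=0 w_G3=13/10 w_R=1
asked value: 3/10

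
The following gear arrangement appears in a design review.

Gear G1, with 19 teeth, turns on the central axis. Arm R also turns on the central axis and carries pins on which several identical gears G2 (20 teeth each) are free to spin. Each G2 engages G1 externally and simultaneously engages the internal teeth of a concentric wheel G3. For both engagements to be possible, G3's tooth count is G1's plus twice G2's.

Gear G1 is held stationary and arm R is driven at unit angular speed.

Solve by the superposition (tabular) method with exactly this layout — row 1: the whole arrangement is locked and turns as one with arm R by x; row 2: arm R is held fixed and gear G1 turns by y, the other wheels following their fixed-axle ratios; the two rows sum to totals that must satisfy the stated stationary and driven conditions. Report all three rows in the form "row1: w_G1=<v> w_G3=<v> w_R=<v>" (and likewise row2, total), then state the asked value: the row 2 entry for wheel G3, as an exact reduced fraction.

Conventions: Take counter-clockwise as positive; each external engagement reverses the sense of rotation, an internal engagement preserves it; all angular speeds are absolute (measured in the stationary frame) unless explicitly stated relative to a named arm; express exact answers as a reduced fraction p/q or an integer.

recognized (axles ride arm R): planetary set, 19/20/59 teeth
row 1 (train locked, turned with arm): all members turn x
row 2 (arm held, sun turns y): ω_ring = −(19/59)·y, ω_arm = 0
boundary: total ω_sun = x + y = 0 and total ω_arm = x = 1  ⇒  y = -1, x = 1
row 2 ring = −(19/59)·(-1) = 19/59
totals (row 1 + row 2): sun 1 + (-1) = 0, ring 1 + 19/59 = 78/59, arm 1 + 0 = 1
asked cell (row2, ring) = 19/59

row1: w_G1=1 w_G3=1 w_R=1
row2: w_G1=-1 w_G3=19/59 w_R=0
total: w_G1=0 w_G3=78/59 w_R=1
asked value: 19/59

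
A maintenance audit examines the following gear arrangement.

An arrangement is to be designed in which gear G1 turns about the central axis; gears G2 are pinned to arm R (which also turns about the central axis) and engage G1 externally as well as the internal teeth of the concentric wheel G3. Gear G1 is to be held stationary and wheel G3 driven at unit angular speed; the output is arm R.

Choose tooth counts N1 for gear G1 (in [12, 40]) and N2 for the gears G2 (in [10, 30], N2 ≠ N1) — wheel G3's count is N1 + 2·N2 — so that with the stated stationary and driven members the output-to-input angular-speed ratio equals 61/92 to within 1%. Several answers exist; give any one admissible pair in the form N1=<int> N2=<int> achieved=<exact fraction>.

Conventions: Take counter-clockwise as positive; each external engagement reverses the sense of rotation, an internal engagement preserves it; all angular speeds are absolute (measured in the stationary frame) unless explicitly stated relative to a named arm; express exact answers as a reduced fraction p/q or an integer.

N1=31 N2=15 achieved=61/92

planetary set to be sized for 61/92 (Willis relation)
Willis with ω_sun = 0: ω_arm/ω_ring = N3/(N1+N3); set equal to 61/92  ⇒  N3/N1 = (61/92)/(1 − 61/92) = 61/31
N3 = N1 + 2·N2  ⇒  N2/N1 = (N3/N1 − 1)/2 = (61/31 − 1)/2 = 15/31
smallest multiple with N1 ≥ 12 and N2 ≥ 10: k = 1  ⇒  N1 = 1·31 = 31, N2 = 1·15 = 15 (N1 ≤ 40, N2 ≤ 30, N2 ≠ N1 ✓), N3 = 31 + 2·15 = 61
check: N3/(N1+N3) with N1 = 31, N3 = 61 gives 61/92; |achieved − target| = 0 ≤ 61/9200 ✓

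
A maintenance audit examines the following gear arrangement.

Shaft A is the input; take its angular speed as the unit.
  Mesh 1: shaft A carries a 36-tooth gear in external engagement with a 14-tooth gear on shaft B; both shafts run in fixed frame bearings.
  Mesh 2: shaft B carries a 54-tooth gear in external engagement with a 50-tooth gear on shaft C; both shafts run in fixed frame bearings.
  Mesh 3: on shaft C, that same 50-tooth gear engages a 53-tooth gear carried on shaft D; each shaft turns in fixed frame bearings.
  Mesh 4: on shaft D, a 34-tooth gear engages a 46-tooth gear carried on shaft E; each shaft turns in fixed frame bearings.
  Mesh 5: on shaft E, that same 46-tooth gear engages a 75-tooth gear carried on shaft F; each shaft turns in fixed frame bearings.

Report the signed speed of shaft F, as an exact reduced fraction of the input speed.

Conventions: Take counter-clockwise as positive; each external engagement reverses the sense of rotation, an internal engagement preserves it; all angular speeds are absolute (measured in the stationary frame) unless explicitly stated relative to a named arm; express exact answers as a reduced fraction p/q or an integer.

5-mesh fixed-axis compound train (all bearings frame-fixed)
mesh 1 [36T→14T]: |ω|/ω_in = 1×36/14 = 18/7, sense flips to −
mesh 2 [54T→50T]: |ω|/ω_in = (18/7)×54/50 = 486/175, sense flips to +
mesh 3 [50T→53T]: |ω|/ω_in = (486/175)×50/53 = 972/371, sense flips to −
mesh 4 [34T→46T]: |ω|/ω_in = (972/371)×34/46 = 16524/8533, sense flips to +
mesh 5 [46T→75T]: |ω|/ω_in = (16524/8533)×46/75 = 11016/9275, sense flips to −
signed output speed (× input speed) = -11016/9275

-11016/9275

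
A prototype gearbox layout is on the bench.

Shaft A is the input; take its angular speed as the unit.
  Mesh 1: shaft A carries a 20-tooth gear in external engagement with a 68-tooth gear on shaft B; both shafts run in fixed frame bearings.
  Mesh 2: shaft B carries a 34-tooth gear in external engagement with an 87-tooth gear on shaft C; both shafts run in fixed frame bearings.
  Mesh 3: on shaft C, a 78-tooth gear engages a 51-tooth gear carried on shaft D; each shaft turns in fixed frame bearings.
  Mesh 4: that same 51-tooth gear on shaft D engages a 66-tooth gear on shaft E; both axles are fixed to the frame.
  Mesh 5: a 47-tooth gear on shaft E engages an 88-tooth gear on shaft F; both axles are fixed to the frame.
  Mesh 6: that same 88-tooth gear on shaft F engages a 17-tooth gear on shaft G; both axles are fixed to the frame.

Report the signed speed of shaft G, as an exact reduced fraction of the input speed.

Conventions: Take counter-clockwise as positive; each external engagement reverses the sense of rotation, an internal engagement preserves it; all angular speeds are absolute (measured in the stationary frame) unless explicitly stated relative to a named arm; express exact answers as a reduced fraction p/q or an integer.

6-mesh fixed-axis compound train (all bearings frame-fixed)
mesh 1 [20T→68T]: |ω|/ω_in = 1×20/68 = 5/17, sense flips to −
mesh 2 [34T→87T]: |ω|/ω_in = (5/17)×34/87 = 10/87, sense flips to +
mesh 3 [78T→51T]: |ω|/ω_in = (10/87)×78/51 = 260/1479, sense flips to −
mesh 4 [51T→66T]: |ω|/ω_in = (260/1479)×51/66 = 130/957, sense flips to +
mesh 5 [47T→88T]: |ω|/ω_in = (130/957)×47/88 = 3055/42108, sense flips to −
mesh 6 [88T→17T]: |ω|/ω_in = (3055/42108)×88/17 = 6110/16269, sense flips to +
signed output speed (× input speed) = 6110/16269

6110/16269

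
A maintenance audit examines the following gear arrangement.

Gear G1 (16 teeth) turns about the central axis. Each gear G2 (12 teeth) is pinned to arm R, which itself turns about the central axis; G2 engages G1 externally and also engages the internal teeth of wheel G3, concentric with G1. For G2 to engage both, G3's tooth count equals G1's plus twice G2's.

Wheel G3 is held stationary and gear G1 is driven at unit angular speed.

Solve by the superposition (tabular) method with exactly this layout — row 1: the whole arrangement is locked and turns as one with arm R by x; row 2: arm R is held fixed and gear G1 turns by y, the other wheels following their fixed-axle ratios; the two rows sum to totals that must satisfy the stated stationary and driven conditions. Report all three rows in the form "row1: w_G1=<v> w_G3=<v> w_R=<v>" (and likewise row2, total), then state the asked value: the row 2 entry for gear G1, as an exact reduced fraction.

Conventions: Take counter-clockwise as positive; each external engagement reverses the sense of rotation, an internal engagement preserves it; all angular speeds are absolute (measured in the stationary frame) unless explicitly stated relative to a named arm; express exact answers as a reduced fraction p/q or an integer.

class = planetary set [G3 = 16+2·12 = 40; Willis about the carrier]
superposition row 1 [locked train]: every member turns x
row 2: sun turns y, ring = −(16/40)·y, arm 0
boundary: total ω_ring = x − (16/40)·y = 0 and total ω_sun = x + y = 1  ⇒  y = 5/7, x = 2/7
row 2 ring = −(16/40)·5/7 = -2/7
totals (row 1 + row 2): sun 2/7 + 5/7 = 1, ring 2/7 + (-2/7) = 0, arm 2/7 + 0 = 2/7
asked cell (row2, sun) = 5/7

row1: w_G1=2/7 w_G3=2/7 w_R=2/7
row2: w_G1=5/7 w_G3=-2/7 w_R=0
total: w_G1=1 w_G3=0 w_R=2/7
asked value: 5/7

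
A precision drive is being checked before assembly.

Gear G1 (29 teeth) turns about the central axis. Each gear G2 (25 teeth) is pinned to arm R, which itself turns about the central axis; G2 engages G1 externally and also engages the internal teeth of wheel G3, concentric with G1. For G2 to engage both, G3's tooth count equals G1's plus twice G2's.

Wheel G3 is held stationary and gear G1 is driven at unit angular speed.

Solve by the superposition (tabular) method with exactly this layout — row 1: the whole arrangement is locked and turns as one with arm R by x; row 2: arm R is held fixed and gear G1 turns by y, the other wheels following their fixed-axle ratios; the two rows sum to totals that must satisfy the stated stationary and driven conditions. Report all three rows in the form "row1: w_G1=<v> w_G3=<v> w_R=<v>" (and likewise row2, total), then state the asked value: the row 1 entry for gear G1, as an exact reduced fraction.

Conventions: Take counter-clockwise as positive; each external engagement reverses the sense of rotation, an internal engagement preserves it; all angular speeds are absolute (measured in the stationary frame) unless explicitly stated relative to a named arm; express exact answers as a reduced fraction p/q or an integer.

planetary set (29T centre, 25T on arm, 79T internal) — Willis relation
row 1: whole set turns with the arm by x
superposition row 2 [arm held]: sun y, ring −(29/79)·y, arm 0
boundary: total ω_ring = x − (29/79)·y = 0 and total ω_sun = x + y = 1  ⇒  y = 79/108, x = 29/108
row 2 ring = −(29/79)·79/108 = -29/108
totals (row 1 + row 2): sun 29/108 + 79/108 = 1, ring 29/108 + (-29/108) = 0, arm 29/108 + 0 = 29/108
asked cell (row1, sun) = 29/108

row1: w_G1=29/108 w_G3=29/108 w_R=29/108
row2: w_G1=79/108 w_G3=-29/108 w_R=0
total: w_G1=1 w_G3=0 w_R=29/108
asked value: 29/108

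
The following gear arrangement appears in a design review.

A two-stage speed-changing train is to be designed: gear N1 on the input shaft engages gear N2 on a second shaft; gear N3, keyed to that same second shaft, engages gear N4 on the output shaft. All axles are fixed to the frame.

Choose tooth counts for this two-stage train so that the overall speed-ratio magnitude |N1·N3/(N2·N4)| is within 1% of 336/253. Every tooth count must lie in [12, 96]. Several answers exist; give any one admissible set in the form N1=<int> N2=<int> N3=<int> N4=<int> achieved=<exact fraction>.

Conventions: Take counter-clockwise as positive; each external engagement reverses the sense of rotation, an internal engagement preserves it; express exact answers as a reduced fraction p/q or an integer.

N1=12 N2=22 N3=56 N4=23 achieved=336/253

class = fixed-axis compound train [2-stage, 336/253 wanted]
target = 336/253 in lowest terms: an exact hit needs N1·N3 = k·336 and N2·N4 = k·253 for one integer k, every count in [12, 96]; additionally prefer no 1:1 stage (N1 ≠ N2, N3 ≠ N4)
k = 1: no 1:1-free in-range split of k·336 and k·253 into factor pairs; take k = 2
k = 2: N1·N3 = 672 = 12·56, N2·N4 = 506 = 22·23
achieved = 12·56/(22·23) = 336/253; |achieved − target| = 0 ≤ 84/6325 ✓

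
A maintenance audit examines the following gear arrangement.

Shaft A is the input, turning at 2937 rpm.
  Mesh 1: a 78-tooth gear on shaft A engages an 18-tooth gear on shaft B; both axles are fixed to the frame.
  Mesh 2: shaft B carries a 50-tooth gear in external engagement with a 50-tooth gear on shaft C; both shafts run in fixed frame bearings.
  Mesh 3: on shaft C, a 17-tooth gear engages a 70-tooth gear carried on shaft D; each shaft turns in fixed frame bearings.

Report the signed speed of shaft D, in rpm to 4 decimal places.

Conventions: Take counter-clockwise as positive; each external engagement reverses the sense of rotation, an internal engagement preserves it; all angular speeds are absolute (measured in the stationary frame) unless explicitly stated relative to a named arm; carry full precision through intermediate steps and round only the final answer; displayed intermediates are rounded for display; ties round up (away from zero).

class = fixed-axis compound train [3 meshes; 3 ratios multiply, 3 sense flips]
mesh 1 [78T→18T]: ω = 2937.0000×78/18 = 12727.0000 rpm, sense flips to −
mesh 2 [50T→50T]: ω = 12727.0000×50/50 = 12727.0000 rpm, sense flips to +
mesh 3 [17T→70T]: ω = 12727.0000×17/70 = 3090.8429 rpm, sense flips to −
signed output speed = -3090.8429 rpm

-3090.8429 rpm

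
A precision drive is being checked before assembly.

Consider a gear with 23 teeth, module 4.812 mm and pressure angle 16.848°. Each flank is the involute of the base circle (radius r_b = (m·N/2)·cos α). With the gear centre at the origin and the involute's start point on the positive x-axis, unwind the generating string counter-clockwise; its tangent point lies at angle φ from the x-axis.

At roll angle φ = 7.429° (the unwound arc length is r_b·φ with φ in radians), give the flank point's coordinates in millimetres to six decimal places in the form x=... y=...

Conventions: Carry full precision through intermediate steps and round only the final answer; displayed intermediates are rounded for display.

x=53.406060 y=0.038419

single-mesh involute tooth geometry (23T wheel at module 4.812)
pitch radius r_p = m·N/2 = 4.812·23/2 = 55.338000
base radius r_b = r_p·cos α = 55.338000·cos 16.848° = 52.962728
roll angle φ = 7.429° = 0.12966051 rad
x = r_b·(cos φ + φ·sin φ) = 53.406060
y = r_b·(sin φ − φ·cos φ) = 0.038419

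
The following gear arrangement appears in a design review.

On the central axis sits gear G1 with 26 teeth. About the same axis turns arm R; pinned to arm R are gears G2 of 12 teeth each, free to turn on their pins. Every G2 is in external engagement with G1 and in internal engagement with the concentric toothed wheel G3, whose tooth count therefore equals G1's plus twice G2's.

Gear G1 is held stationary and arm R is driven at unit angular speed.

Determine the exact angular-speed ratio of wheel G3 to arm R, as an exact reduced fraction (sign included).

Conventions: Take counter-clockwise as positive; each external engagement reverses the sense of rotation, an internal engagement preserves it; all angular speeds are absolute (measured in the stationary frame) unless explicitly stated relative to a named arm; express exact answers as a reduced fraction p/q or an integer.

38/25

class = planetary set [G3 = 26+2·12 = 50; Willis about the carrier]
ring teeth: 26 + 2·12 = 50
26(ω_sun−ω_arm) = −50(ω_ring−ω_arm),  ω_sun = 0, ω_arm = 1
ω_ring = 1 − (26/50)(0−1) = 38/25
ω_out/ω_in = 38/25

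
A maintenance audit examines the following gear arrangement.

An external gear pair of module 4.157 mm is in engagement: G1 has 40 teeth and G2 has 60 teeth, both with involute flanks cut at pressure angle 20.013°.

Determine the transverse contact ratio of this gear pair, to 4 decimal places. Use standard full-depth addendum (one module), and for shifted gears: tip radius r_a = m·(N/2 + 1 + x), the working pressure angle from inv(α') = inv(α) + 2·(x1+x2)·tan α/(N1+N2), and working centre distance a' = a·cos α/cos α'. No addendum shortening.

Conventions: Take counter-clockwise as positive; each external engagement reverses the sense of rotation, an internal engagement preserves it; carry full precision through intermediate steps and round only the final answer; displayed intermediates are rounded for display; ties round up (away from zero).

1.7484

single-mesh involute tooth geometry (40T engaging 60T at module 4.157)
base radii: r_b1 = 78.119591, r_b2 = 117.179386
tip radii: r_a1 = 87.297000, r_a2 = 128.867000
no profile shift: α' = α, a' = a
action lengths: √(r_a1²−r_b1²) = 38.962748, √(r_a2²−r_b2²) = 53.625509
base pitch p_b = π·m·cos α = 12.270997
CR = (38.962748 + 53.625509 − 207.850000·sin 20.01300°)/12.270997 = 1.748436
contact ratio ≈ 1.7484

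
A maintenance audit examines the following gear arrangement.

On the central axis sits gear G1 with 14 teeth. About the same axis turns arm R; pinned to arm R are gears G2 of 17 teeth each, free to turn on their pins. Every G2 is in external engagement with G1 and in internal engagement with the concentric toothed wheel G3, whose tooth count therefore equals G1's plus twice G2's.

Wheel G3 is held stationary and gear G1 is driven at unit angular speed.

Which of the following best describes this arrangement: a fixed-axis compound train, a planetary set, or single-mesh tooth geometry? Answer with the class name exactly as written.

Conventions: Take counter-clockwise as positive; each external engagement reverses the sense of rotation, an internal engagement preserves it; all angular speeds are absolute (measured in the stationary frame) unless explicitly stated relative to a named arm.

planetary set

class = planetary set [G3 = 14+2·17 = 48; Willis about the carrier]
classification: planetary set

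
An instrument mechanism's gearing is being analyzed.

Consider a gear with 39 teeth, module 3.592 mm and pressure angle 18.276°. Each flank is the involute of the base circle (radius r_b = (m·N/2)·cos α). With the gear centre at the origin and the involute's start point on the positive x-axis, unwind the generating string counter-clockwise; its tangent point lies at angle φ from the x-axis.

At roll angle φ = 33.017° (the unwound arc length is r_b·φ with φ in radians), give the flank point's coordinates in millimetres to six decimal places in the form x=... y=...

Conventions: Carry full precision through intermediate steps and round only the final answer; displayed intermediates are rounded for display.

recognized (one wheel, involute flank): single-mesh tooth geometry, m = 3.592, N = 39
pitch radius r_p = m·N/2 = 3.592·39/2 = 70.044000
base radius r_b = r_p·cos α = 70.044000·cos 18.276° = 66.510765
roll angle φ = 33.017° = 0.57625536 rad
x = r_b·(cos φ + φ·sin φ) = 76.653888
y = r_b·(sin φ − φ·cos φ) = 4.103221

x=76.653888 y=4.103221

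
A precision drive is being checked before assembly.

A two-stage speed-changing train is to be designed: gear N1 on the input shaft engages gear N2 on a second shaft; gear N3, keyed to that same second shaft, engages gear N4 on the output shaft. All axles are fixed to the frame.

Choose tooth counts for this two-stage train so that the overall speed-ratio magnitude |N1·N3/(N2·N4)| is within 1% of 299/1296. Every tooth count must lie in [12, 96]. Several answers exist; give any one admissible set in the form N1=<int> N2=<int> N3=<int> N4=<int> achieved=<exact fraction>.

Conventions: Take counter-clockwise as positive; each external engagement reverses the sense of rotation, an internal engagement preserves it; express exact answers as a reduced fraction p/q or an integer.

N1=13 N2=16 N3=23 N4=81 achieved=299/1296

class = fixed-axis compound train [2-stage, 299/1296 wanted]
target = 299/1296 in lowest terms: an exact hit needs N1·N3 = k·299 and N2·N4 = k·1296 for one integer k, every count in [12, 96]; additionally prefer no 1:1 stage (N1 ≠ N2, N3 ≠ N4)
k = 1: N1·N3 = 299 = 13·23, N2·N4 = 1296 = 16·81
achieved = 13·23/(16·81) = 299/1296; |achieved − target| = 0 ≤ 299/129600 ✓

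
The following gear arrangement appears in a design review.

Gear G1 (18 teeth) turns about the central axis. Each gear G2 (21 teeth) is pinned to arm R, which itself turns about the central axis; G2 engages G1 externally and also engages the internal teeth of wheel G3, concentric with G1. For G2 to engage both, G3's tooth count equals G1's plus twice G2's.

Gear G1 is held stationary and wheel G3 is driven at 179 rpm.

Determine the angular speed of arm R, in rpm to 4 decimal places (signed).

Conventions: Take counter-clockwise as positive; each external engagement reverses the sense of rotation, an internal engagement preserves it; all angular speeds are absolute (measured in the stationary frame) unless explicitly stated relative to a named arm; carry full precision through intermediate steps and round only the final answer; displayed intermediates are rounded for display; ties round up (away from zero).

topology: planetary set — G1 18T / G2 21T / G3 60T, arm = carrier (Willis)
normalise by the input: solve with ω_ring = 1, then scale by 179 rpm
ring teeth: 18 + 2·21 = 60
18(ω_sun−ω_arm) = −60(ω_ring−ω_arm),  ω_sun = 0, ω_ring = 1
18(0−ω_arm) = −60(1−ω_arm)  ⇒  78·ω_arm = 60  ⇒  ω_arm = 10/13
scale: ω_arm = 10/13 × 179 rpm = +137.6923 rpm

+137.6923 rpm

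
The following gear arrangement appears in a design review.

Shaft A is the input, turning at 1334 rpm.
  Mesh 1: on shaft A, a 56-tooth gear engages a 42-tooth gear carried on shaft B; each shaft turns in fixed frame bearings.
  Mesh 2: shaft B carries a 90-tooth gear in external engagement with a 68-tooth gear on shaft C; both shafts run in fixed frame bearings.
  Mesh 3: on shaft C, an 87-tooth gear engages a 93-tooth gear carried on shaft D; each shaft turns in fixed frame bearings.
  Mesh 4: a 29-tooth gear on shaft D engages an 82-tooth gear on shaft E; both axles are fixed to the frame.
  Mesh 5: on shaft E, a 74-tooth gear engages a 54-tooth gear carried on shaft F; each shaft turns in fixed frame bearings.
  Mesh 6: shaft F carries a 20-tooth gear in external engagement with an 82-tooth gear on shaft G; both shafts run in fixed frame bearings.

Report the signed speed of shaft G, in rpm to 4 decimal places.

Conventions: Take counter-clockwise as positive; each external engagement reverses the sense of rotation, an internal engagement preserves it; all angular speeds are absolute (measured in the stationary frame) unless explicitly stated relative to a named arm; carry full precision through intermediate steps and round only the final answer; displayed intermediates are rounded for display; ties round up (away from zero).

+260.3171 rpm

topology: fixed-axis compound train — 6 meshes, A→G
mesh 1 [56T→42T]: ω = 1334.0000×56/42 = 1778.6667 rpm, sense flips to −
mesh 2 [90T→68T]: ω = 1778.6667×90/68 = 2354.1176 rpm, sense flips to +
mesh 3 [87T→93T]: ω = 2354.1176×87/93 = 2202.2391 rpm, sense flips to −
mesh 4 [29T→82T]: ω = 2202.2391×29/82 = 778.8407 rpm, sense flips to +
mesh 5 [74T→54T]: ω = 778.8407×74/54 = 1067.3002 rpm, sense flips to −
mesh 6 [20T→82T]: ω = 1067.3002×20/82 = 260.3171 rpm, sense flips to +
signed output speed = +260.3171 rpm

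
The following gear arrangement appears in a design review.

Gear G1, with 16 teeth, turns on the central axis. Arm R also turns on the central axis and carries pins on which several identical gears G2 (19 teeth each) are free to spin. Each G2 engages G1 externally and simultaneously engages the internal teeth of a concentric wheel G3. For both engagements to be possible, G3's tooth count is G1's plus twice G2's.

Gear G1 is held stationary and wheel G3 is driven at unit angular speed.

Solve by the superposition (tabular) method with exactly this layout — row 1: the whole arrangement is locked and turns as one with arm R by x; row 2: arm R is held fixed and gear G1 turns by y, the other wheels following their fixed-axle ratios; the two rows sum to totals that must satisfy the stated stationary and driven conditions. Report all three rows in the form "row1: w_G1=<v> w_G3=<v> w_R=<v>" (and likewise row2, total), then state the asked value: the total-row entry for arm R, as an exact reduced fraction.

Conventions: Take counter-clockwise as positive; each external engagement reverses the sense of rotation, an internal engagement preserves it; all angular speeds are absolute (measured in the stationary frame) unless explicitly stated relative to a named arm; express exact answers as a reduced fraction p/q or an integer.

row1: w_G1=27/35 w_G3=27/35 w_R=27/35
row2: w_G1=-27/35 w_G3=8/35 w_R=0
total: w_G1=0 w_G3=1 w_R=27/35
asked value: 27/35

topology: planetary set — G1 16T / G2 19T / G3 54T, arm = carrier (Willis)
row 1 — lock + rotate with arm: ω_sun = ω_ring = ω_arm = x
superposition row 2 [arm held]: sun y, ring −(16/54)·y, arm 0
boundary: total ω_sun = x + y = 0 and total ω_ring = x − (16/54)·y = 1  ⇒  y = -27/35, x = 27/35
row 2 ring = −(16/54)·(-27/35) = 8/35
totals (row 1 + row 2): sun 27/35 + (-27/35) = 0, ring 27/35 + 8/35 = 1, arm 27/35 + 0 = 27/35
asked cell (total, arm) = 27/35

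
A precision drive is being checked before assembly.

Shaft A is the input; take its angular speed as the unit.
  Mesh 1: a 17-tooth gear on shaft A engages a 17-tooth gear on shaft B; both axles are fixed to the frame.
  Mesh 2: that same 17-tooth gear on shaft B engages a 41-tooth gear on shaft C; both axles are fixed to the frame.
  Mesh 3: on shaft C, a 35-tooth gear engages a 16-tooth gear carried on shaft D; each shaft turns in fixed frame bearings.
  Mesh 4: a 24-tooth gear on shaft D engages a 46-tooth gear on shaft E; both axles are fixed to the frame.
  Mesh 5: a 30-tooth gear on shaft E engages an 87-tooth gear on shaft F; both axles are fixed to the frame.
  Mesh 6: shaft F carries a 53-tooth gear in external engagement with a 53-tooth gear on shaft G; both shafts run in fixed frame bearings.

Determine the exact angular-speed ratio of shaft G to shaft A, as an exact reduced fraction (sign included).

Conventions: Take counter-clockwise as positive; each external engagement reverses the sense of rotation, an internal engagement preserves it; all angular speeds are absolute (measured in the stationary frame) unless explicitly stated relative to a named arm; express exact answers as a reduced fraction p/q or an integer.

class = fixed-axis compound train [6 meshes; 6 ratios multiply, 6 sense flips]
mesh 1 [17T→17T]: running ratio 1, sense −
mesh 2 [17T→41T]: running ratio 17/41, sense +
mesh 3 [35T→16T]: running ratio 595/656, sense −
mesh 4 [24T→46T]: running ratio 1785/3772, sense +
mesh 5 [30T→87T]: running ratio 8925/54694, sense −
mesh 6 [53T→53T]: running ratio 8925/54694, sense +
ω_out/ω_in = 8925/54694

8925/54694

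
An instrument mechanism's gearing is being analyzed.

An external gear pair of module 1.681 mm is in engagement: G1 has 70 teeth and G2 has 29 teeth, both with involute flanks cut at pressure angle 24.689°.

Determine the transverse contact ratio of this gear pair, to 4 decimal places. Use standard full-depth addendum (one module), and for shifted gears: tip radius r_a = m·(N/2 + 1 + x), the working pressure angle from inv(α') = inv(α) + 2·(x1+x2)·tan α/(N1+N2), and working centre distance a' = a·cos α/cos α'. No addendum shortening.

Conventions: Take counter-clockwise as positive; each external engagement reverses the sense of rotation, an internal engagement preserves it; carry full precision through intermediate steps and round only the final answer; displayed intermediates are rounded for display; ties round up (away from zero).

class = single-mesh tooth geometry [involute pair 70T × 29T, m = 1.681]
base radii: r_b1 = 53.456798, r_b2 = 22.146388
tip radii: r_a1 = 60.516000, r_a2 = 26.055500
no profile shift: α' = α, a' = a
action lengths: √(r_a1²−r_b1²) = 28.364715, √(r_a2²−r_b2²) = 13.726857
base pitch p_b = π·m·cos α = 4.798271
CR = (28.364715 + 13.726857 − 83.209500·sin 24.68900°)/4.798271 = 1.528796
contact ratio ≈ 1.5288

1.5288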